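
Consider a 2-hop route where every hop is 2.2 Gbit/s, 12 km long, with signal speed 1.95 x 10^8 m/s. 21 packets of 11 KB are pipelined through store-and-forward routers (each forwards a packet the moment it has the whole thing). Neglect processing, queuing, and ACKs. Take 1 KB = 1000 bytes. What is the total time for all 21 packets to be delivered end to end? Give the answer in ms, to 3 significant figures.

1.00 ms

Per-hop transmission t_tx = L/R = 88000/2200000000 = 0.04 ms.
Per-hop propagation t_prop = 12000/195000000 = 0.0615385 ms.
Pipeline fill: first packet needs 2·t_tx to clear all hops; remaining 20 packets each add one t_tx.
Total = (2+21-1)·t_tx + 2·t_prop = 22·0.04 + 2·0.0615385 = 1.00 ms.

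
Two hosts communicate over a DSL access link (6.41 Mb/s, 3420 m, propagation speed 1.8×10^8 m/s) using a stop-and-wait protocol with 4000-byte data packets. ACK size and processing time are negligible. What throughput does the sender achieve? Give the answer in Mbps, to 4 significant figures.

t_tx = L/R = 32000/6410000 = 0.0049922 s.
t_prop = 3420/180000000 = 1.9e-05 s; RTT = 3.8e-05 s.
Cycle = t_tx + RTT = 0.0050302 s.
Throughput = L / cycle = 32000 / 0.0050302 = 6.362 Mbps.

6.362 Mbps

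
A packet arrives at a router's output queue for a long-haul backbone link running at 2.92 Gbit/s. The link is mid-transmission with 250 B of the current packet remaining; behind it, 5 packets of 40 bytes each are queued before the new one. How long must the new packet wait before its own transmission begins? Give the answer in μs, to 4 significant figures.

Each queued packet: L/R = 320/2920000000 = 0.109589 μs.
5 queued → 0.547945 μs.
Plus remaining 2000 bits of current packet: 0.684932 μs.
Queuing delay = 1.233 μs.

1.233 μs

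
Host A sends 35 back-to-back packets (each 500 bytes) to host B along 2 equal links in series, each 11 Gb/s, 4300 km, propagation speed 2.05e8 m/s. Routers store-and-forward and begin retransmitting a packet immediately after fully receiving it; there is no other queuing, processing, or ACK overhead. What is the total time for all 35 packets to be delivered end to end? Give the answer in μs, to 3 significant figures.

Per-hop transmission t_tx = L/R = 4000/11000000000 = 0.363636 μs.
Per-hop propagation t_prop = 4300000/2.05e+08 = 20975.6 μs.
Pipeline fill: first packet needs 2·t_tx to clear all hops; remaining 34 packets each add one t_tx.
Total = (2+35-1)·t_tx + 2·t_prop = 36·0.363636 + 2·20975.6 = 42000 μs.

42000 μs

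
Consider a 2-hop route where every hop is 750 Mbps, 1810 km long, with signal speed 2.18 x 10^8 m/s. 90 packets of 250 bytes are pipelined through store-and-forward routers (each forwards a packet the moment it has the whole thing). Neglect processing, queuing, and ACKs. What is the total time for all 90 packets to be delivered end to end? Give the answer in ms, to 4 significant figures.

Per-hop transmission t_tx = L/R = 2000/750000000 = 0.00266667 ms.
Per-hop propagation t_prop = 1810000/2.18e+08 = 8.30275 ms.
Pipeline fill: first packet needs 2·t_tx to clear all hops; remaining 89 packets each add one t_tx.
Total = (2+90-1)·t_tx + 2·t_prop = 91·0.00266667 + 2·8.30275 = 16.85 ms.

16.85 ms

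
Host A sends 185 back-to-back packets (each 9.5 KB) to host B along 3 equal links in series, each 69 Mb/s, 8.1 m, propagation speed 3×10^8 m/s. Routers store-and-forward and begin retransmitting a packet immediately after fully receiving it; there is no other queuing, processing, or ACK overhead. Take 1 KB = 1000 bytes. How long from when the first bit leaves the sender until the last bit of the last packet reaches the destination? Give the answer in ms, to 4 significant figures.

206.0 ms

Per-hop transmission t_tx = L/R = 76000/69000000 = 1.10145 ms.
Per-hop propagation t_prop = 8.1/300000000 = 2.7e-05 ms.
Pipeline fill: first packet needs 3·t_tx to clear all hops; remaining 184 packets each add one t_tx.
Total = (3+185-1)·t_tx + 3·t_prop = 187·1.10145 + 3·2.7e-05 = 206.0 ms.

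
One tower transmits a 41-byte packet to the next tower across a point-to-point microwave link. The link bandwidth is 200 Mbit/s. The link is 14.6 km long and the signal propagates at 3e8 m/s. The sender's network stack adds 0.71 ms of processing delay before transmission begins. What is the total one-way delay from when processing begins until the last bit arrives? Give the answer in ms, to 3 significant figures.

0.760 ms

L = 41 × 8 = 328 bits.
Transmission delay = L/R = 328 / 200000000 = 0.00164 ms.
Propagation delay = d/s = 14600 m / 300000000 m/s = 0.0486667 ms.
Plus processing delay 0.71 ms = 0.71 ms.
Total = 0.760 ms.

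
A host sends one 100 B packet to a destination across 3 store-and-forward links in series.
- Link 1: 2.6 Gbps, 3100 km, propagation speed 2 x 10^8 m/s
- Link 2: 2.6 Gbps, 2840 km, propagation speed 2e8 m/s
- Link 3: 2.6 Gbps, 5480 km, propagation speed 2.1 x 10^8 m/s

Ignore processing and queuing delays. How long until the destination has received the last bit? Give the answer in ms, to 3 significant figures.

55.8 ms

L = 100 × 8 = 800 bits.
Transmission delay per hop = L/R = 800/2600000000 = 0.000307692 ms; 3 hops → 0.000923077 ms.
Propagation delays (d/s per hop): 15.5, 14.2, 26.0952 ms; sum = 55.7952 ms.
End-to-end = 55.8 ms.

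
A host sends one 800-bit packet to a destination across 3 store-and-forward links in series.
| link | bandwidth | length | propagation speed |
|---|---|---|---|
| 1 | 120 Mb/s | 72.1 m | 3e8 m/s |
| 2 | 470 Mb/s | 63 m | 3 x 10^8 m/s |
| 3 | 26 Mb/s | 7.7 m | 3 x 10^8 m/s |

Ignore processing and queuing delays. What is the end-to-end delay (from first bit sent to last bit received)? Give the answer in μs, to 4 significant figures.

Transmission delays (L/R per hop): 6.66667, 1.70213, 30.7692 μs; sum = 39.138 μs.
Propagation delays (d/s per hop): 0.240333, 0.21, 0.0256667 μs; sum = 0.476 μs.
End-to-end = 39.61 μs.

39.61 μs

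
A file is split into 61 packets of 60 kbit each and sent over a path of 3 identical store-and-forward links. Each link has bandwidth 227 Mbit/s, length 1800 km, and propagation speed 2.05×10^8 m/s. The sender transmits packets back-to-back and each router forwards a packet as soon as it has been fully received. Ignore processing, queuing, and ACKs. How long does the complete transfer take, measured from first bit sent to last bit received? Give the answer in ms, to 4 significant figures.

42.99 ms

Per-hop transmission t_tx = L/R = 60000/227000000 = 0.264317 ms.
Per-hop propagation t_prop = 1800000/2.05e+08 = 8.78049 ms.
Pipeline fill: first packet needs 3·t_tx to clear all hops; remaining 60 packets each add one t_tx.
Total = (3+61-1)·t_tx + 3·t_prop = 63·0.264317 + 3·8.78049 = 42.99 ms.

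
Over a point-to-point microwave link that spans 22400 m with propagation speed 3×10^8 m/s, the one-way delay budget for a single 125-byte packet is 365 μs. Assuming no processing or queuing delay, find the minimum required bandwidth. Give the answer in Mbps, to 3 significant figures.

3.44 Mbps

L = 1000 bits.
Propagation delay = 22400 / 300000000 = 74.6667 μs.
Transmission budget = 365 − 74.6667 = 290.333 μs.
R ≥ L / t_tx = 1000 bits / 0.000290333 s = 3.44 Mbps.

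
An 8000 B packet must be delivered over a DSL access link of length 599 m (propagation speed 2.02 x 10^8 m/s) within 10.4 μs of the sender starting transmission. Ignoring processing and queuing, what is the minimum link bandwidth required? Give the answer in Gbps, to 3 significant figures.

8.61 Gbps

L = 64000 bits.
Propagation delay = 599 / 202000000 = 2.96535 μs.
Transmission budget = 10.4 − 2.96535 = 7.43465 μs.
R ≥ L / t_tx = 64000 bits / 7.43465e-06 s = 8.61 Gbps.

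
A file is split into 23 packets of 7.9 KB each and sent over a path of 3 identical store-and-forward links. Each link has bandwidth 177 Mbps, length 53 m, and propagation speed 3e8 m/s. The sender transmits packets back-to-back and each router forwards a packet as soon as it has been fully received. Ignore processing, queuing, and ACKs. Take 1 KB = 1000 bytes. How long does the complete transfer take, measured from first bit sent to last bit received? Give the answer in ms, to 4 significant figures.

8.927 ms

Per-hop transmission t_tx = L/R = 63200/177000000 = 0.357062 ms.
Per-hop propagation t_prop = 53/300000000 = 0.000176667 ms.
Pipeline fill: first packet needs 3·t_tx to clear all hops; remaining 22 packets each add one t_tx.
Total = (3+23-1)·t_tx + 3·t_prop = 25·0.357062 + 3·0.000176667 = 8.927 ms.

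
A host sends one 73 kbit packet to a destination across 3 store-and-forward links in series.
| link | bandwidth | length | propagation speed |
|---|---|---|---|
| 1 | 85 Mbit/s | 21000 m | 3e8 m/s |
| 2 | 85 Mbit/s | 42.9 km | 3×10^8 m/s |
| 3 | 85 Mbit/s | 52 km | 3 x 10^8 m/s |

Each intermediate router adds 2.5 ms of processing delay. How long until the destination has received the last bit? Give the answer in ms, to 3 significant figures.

L = 73000 bits.
Transmission delay per hop = L/R = 73000/85000000 = 0.858824 ms; 3 hops → 2.57647 ms.
Propagation delays (d/s per hop): 0.07, 0.143, 0.173333 ms; sum = 0.386333 ms.
Processing at 2 router(s): 2 × 2.5 ms = 5 ms.
End-to-end = 7.96 ms.

7.96 ms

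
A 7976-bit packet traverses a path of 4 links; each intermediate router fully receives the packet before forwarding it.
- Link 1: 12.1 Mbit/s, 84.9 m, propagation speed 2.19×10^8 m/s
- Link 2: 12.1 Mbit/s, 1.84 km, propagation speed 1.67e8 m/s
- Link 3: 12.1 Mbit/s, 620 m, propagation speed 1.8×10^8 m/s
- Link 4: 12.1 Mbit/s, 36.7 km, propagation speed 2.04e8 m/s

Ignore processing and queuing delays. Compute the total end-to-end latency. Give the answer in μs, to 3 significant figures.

2830 μs

Transmission delay per hop = L/R = 7976/12100000 = 659.174 μs; 4 hops → 2636.69 μs.
Propagation delays (d/s per hop): 0.387671, 11.018, 3.44444, 179.902 μs; sum = 194.752 μs.
End-to-end = 2830 μs.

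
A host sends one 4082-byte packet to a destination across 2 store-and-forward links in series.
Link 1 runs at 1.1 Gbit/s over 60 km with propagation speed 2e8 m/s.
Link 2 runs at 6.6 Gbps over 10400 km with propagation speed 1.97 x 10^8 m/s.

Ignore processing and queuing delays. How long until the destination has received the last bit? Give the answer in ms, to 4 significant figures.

53.13 ms

L = 4082 × 8 = 32656 bits.
Transmission delays (L/R per hop): 0.0296873, 0.00494788 ms; sum = 0.0346352 ms.
Propagation delays (d/s per hop): 0.3, 52.7919 ms; sum = 53.0919 ms.
End-to-end = 53.13 ms.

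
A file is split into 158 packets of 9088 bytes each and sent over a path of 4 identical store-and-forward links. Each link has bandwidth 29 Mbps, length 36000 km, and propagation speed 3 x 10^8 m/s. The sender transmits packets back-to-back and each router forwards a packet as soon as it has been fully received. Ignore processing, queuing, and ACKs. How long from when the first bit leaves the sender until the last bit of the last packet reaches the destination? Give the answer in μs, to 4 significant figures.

883600 μs

Per-hop transmission t_tx = L/R = 72704/29000000 = 2507.03 μs.
Per-hop propagation t_prop = 36000000/300000000 = 120000 μs.
Pipeline fill: first packet needs 4·t_tx to clear all hops; remaining 157 packets each add one t_tx.
Total = (4+158-1)·t_tx + 4·t_prop = 161·2507.03 + 4·120000 = 883600 μs.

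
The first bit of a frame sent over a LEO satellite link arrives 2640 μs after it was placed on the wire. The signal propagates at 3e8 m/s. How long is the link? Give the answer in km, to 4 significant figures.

d = s × t_prop = 300000000 × 0.00264 = 792.0 km.

792.0 km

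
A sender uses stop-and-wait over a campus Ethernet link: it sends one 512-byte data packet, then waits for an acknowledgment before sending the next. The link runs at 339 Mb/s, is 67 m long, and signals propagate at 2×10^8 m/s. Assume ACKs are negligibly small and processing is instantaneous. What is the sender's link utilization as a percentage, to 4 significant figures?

t_tx = L/R = 4096/339000000 = 1.20826e-05 s.
t_prop = 67/200000000 = 3.35e-07 s; RTT = 6.7e-07 s.
Cycle = t_tx + RTT = 1.27526e-05 s.
Utilization = t_tx / cycle = 1.20826e-05/1.27526e-05 = 94.75 %.

94.75 %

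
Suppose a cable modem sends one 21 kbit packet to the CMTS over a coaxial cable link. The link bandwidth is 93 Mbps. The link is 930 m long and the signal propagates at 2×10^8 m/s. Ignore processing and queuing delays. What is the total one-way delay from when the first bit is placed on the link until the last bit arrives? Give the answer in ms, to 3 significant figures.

L = 21000 bits.
Transmission delay = L/R = 21000 / 93000000 = 0.225806 ms.
Propagation delay = d/s = 930 m / 200000000 m/s = 0.00465 ms.
Total = 0.230 ms.

0.230 ms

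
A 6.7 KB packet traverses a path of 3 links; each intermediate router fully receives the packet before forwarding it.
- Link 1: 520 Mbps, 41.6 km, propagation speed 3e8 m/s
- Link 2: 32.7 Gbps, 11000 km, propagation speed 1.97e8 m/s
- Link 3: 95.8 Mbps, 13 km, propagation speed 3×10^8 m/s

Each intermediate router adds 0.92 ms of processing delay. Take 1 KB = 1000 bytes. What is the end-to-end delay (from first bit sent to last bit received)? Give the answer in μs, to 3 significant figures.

58500 μs

L = 53600 bits.
Transmission delays (L/R per hop): 103.077, 1.63914, 559.499 μs; sum = 664.215 μs.
Propagation delays (d/s per hop): 138.667, 55837.6, 43.3333 μs; sum = 56019.6 μs.
Processing at 2 router(s): 2 × 0.92 ms = 1840 μs.
End-to-end = 58500 μs.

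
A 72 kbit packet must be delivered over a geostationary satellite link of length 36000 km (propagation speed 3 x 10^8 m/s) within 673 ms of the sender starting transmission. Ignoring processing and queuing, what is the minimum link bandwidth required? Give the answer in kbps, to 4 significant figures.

130.2 kbps

Propagation delay = 36000000 / 300000000 = 120 ms.
Transmission budget = 673 − 120 = 553 ms.
R ≥ L / t_tx = 72000 bits / 0.553 s = 130.2 kbps.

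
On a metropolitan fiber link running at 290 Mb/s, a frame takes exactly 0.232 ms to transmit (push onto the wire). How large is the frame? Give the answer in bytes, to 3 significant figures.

8410 bytes

L = R × t_tx = 290000000 b/s × 0.000232 s = 67280 bits.
In bytes: 67280 / 8 = 8410 bytes.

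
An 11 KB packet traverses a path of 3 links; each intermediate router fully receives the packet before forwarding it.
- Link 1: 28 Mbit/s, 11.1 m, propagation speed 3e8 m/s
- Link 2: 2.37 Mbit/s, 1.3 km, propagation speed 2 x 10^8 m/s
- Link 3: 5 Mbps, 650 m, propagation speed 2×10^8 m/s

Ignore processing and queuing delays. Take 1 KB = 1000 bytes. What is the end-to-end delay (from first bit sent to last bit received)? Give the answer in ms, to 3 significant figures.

L = 88000 bits.
Transmission delays (L/R per hop): 3.14286, 37.1308, 17.6 ms; sum = 57.8737 ms.
Propagation delays (d/s per hop): 3.7e-05, 0.0065, 0.00325 ms; sum = 0.009787 ms.
End-to-end = 57.9 ms.

57.9 ms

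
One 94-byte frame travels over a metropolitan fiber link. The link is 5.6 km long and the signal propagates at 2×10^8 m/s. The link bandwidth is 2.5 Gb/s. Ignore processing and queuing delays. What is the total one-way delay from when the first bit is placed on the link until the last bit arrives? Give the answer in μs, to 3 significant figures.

L = 94 × 8 = 752 bits.
Transmission delay = L/R = 752 / 2500000000 = 0.3008 μs.
Propagation delay = d/s = 5600 m / 200000000 m/s = 28 μs.
Total = 28.3 μs.

28.3 μs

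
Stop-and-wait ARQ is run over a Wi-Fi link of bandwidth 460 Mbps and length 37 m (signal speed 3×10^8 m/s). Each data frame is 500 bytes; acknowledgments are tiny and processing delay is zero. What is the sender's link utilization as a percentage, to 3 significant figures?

97.2 %

t_tx = L/R = 4000/460000000 = 8.69565e-06 s.
t_prop = 37/300000000 = 1.23333e-07 s; RTT = 2.46667e-07 s.
Cycle = t_tx + RTT = 8.94232e-06 s.
Utilization = t_tx / cycle = 8.69565e-06/8.94232e-06 = 97.2 %.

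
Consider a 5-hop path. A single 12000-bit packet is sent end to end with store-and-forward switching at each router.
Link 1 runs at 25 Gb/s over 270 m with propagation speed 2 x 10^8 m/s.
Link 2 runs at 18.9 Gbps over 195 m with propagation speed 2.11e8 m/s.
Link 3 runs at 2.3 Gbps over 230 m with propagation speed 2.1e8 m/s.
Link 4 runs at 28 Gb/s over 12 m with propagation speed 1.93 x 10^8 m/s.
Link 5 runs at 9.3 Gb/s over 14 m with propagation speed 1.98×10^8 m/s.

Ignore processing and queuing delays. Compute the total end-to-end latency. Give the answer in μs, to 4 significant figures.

11.55 μs

Transmission delays (L/R per hop): 0.48, 0.634921, 5.21739, 0.428571, 1.29032 μs; sum = 8.05121 μs.
Propagation delays (d/s per hop): 1.35, 0.924171, 1.09524, 0.0621762, 0.0707071 μs; sum = 3.50229 μs.
End-to-end = 11.55 μs.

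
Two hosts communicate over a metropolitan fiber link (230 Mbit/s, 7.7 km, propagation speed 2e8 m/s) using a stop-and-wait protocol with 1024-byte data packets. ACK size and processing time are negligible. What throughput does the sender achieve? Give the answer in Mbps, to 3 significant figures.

72.7 Mbps

t_tx = L/R = 8192/230000000 = 3.56174e-05 s.
t_prop = 7700/200000000 = 3.85e-05 s; RTT = 7.7e-05 s.
Cycle = t_tx + RTT = 0.000112617 s.
Throughput = L / cycle = 8192 / 0.000112617 = 72.7 Mbps.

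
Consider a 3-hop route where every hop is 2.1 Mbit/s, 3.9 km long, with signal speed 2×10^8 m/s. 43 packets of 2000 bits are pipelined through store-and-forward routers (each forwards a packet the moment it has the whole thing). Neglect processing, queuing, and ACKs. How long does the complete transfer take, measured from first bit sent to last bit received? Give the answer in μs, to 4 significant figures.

Per-hop transmission t_tx = L/R = 2000/2100000 = 952.381 μs.
Per-hop propagation t_prop = 3900/200000000 = 19.5 μs.
Pipeline fill: first packet needs 3·t_tx to clear all hops; remaining 42 packets each add one t_tx.
Total = (3+43-1)·t_tx + 3·t_prop = 45·952.381 + 3·19.5 = 42920 μs.

42920 μs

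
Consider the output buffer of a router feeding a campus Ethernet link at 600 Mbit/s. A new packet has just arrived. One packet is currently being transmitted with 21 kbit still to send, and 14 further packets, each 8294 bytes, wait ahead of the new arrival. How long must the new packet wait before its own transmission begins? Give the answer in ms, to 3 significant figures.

1.58 ms

Each queued packet: L/R = 66352/600000000 = 0.110587 ms.
14 queued → 1.54821 ms.
Plus remaining 21000 bits of current packet: 0.035 ms.
Queuing delay = 1.58 ms.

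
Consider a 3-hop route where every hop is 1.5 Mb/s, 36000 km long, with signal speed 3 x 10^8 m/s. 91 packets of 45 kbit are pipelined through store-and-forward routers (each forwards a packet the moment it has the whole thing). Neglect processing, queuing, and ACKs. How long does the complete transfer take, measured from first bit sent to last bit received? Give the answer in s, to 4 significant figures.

Per-hop transmission t_tx = L/R = 45000/1500000 = 0.03 s.
Per-hop propagation t_prop = 36000000/300000000 = 0.12 s.
Pipeline fill: first packet needs 3·t_tx to clear all hops; remaining 90 packets each add one t_tx.
Total = (3+91-1)·t_tx + 3·t_prop = 93·0.03 + 3·0.12 = 3.150 s.

3.150 s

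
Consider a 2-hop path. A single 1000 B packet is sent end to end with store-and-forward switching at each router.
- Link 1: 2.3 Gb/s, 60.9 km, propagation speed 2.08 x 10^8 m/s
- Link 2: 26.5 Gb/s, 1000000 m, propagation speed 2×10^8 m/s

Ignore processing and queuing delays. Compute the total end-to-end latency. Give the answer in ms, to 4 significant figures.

L = 1000 × 8 = 8000 bits.
Transmission delays (L/R per hop): 0.00347826, 0.000301887 ms; sum = 0.00378015 ms.
Propagation delays (d/s per hop): 0.292788, 5 ms; sum = 5.29279 ms.
End-to-end = 5.297 ms.

5.297 ms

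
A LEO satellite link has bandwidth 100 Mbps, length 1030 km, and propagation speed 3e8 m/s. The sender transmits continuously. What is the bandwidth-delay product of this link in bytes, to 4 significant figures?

Propagation delay = 1030000 / 300000000 = 0.00343333 s.
BDP = R × t_prop = 100000000 × 0.00343333 = 343333 bits.
In bytes: 343333/8 = 42920 bytes.

42920 bytes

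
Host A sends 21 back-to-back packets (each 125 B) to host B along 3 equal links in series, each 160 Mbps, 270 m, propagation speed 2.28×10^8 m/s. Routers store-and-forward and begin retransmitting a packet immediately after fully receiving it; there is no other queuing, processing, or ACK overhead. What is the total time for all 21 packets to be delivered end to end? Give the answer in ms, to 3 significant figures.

Per-hop transmission t_tx = L/R = 1000/160000000 = 0.00625 ms.
Per-hop propagation t_prop = 270/2.28e+08 = 0.00118421 ms.
Pipeline fill: first packet needs 3·t_tx to clear all hops; remaining 20 packets each add one t_tx.
Total = (3+21-1)·t_tx + 3·t_prop = 23·0.00625 + 3·0.00118421 = 0.147 ms.

0.147 ms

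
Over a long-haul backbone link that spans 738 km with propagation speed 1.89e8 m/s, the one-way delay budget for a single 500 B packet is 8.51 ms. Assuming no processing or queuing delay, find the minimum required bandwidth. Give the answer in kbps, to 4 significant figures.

L = 4000 bits.
Propagation delay = 738000 / 189000000 = 3.90476 ms.
Transmission budget = 8.51 − 3.90476 = 4.60524 ms.
R ≥ L / t_tx = 4000 bits / 0.00460524 s = 868.6 kbps.

868.6 kbps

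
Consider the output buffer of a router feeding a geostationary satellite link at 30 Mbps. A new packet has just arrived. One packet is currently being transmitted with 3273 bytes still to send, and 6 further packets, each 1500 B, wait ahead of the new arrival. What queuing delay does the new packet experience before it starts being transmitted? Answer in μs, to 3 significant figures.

Each queued packet: L/R = 12000/30000000 = 400 μs.
6 queued → 2400 μs.
Plus remaining 26184 bits of current packet: 872.8 μs.
Queuing delay = 3270 μs.

3270 μs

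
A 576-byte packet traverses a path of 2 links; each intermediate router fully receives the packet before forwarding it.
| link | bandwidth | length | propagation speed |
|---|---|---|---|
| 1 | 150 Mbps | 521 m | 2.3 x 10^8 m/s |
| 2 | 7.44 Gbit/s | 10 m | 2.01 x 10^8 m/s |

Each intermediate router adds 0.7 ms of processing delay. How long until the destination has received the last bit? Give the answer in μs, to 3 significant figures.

L = 576 × 8 = 4608 bits.
Transmission delays (L/R per hop): 30.72, 0.619355 μs; sum = 31.3394 μs.
Propagation delays (d/s per hop): 2.26522, 0.0497512 μs; sum = 2.31497 μs.
Processing at 1 router(s): 1 × 0.7 ms = 700 μs.
End-to-end = 734 μs.

734 μs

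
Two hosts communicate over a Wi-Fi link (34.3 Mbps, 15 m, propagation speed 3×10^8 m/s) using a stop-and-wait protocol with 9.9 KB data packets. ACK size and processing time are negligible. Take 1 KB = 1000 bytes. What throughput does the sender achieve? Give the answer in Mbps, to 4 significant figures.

t_tx = L/R = 79200/34300000 = 0.00230904 s.
t_prop = 15/300000000 = 5e-08 s; RTT = 1e-07 s.
Cycle = t_tx + RTT = 0.00230914 s.
Throughput = L / cycle = 79200 / 0.00230914 = 34.30 Mbps.

34.30 Mbps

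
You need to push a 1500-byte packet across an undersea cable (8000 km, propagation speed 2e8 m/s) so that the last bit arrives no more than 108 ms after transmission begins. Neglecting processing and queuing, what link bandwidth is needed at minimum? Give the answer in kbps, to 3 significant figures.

176 kbps

L = 12000 bits.
Propagation delay = 8000000 / 200000000 = 40 ms.
Transmission budget = 108 − 40 = 68 ms.
R ≥ L / t_tx = 12000 bits / 0.068 s = 176 kbps.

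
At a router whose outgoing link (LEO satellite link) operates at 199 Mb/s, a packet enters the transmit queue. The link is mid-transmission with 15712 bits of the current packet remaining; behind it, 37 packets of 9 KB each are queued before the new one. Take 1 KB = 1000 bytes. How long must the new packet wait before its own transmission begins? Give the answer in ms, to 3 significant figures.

Each queued packet: L/R = 72000/199000000 = 0.361809 ms.
37 queued → 13.3869 ms.
Plus remaining 15712 bits of current packet: 0.0789548 ms.
Queuing delay = 13.5 ms.

13.5 ms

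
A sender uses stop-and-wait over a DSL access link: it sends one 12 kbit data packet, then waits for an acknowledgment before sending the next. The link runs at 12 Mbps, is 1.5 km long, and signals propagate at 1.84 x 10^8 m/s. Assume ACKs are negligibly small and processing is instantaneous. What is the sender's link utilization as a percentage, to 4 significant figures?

t_tx = L/R = 12000/12000000 = 0.001 s.
t_prop = 1500/184000000 = 8.15217e-06 s; RTT = 1.63043e-05 s.
Cycle = t_tx + RTT = 0.0010163 s.
Utilization = t_tx / cycle = 0.001/0.0010163 = 98.40 %.

98.40 %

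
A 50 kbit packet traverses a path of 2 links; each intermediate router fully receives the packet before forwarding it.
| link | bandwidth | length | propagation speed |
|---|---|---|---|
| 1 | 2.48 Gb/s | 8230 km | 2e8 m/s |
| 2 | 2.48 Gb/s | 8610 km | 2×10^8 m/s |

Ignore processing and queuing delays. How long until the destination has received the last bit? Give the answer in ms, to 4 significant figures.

84.24 ms

L = 50000 bits.
Transmission delay per hop = L/R = 50000/2480000000 = 0.0201613 ms; 2 hops → 0.0403226 ms.
Propagation delays (d/s per hop): 41.15, 43.05 ms; sum = 84.2 ms.
End-to-end = 84.24 ms.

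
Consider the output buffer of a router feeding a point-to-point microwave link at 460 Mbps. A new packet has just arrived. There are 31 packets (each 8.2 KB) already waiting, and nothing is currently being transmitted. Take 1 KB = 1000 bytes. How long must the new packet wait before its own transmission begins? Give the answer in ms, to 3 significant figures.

Each queued packet: L/R = 65600/460000000 = 0.142609 ms.
31 queued → 4.42087 ms.
Queuing delay = 4.42 ms.

4.42 ms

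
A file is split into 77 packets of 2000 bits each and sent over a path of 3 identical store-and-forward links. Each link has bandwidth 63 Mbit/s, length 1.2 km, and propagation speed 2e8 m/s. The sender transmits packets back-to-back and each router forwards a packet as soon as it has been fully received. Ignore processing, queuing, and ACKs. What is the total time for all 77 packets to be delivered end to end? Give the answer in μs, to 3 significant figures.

Per-hop transmission t_tx = L/R = 2000/63000000 = 31.746 μs.
Per-hop propagation t_prop = 1200/200000000 = 6 μs.
Pipeline fill: first packet needs 3·t_tx to clear all hops; remaining 76 packets each add one t_tx.
Total = (3+77-1)·t_tx + 3·t_prop = 79·31.746 + 3·6 = 2530 μs.

2530 μs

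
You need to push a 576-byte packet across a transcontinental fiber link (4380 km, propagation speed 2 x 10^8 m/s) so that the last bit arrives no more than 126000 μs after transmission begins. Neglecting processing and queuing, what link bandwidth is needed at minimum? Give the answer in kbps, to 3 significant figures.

44.3 kbps

L = 4608 bits.
Propagation delay = 4380000 / 200000000 = 21900 μs.
Transmission budget = 126000 − 21900 = 104100 μs.
R ≥ L / t_tx = 4608 bits / 0.1041 s = 44.3 kbps.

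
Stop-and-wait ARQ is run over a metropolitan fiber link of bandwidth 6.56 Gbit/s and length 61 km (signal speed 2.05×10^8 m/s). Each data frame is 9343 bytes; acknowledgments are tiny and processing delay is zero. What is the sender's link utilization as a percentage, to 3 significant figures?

1.88 %

t_tx = L/R = 74744/6560000000 = 1.13939e-05 s.
t_prop = 61000/2.05e+08 = 0.000297561 s; RTT = 0.000595122 s.
Cycle = t_tx + RTT = 0.000606516 s.
Utilization = t_tx / cycle = 1.13939e-05/0.000606516 = 1.88 %.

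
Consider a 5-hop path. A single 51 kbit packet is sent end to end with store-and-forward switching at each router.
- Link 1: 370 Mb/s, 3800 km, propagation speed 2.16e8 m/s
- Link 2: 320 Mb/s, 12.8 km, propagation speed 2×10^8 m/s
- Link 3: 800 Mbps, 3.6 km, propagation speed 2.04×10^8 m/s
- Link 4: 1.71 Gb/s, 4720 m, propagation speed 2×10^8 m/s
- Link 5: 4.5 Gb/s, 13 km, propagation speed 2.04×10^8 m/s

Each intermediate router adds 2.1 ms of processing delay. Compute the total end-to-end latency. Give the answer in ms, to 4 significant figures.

L = 51000 bits.
Transmission delays (L/R per hop): 0.137838, 0.159375, 0.06375, 0.0298246, 0.0113333 ms; sum = 0.402121 ms.
Propagation delays (d/s per hop): 17.5926, 0.064, 0.0176471, 0.0236, 0.0637255 ms; sum = 17.7616 ms.
Processing at 4 router(s): 4 × 2.1 ms = 8.4 ms.
End-to-end = 26.56 ms.

26.56 ms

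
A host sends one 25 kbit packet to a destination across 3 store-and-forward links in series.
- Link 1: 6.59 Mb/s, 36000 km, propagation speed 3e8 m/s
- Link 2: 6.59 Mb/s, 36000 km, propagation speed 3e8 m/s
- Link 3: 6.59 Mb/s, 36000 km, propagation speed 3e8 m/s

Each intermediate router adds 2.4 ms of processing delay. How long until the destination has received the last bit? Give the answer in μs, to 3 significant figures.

376000 μs

L = 25000 bits.
Transmission delay per hop = L/R = 25000/6590000 = 3793.63 μs; 3 hops → 11380.9 μs.
Propagation delays (d/s per hop): 120000, 120000, 120000 μs; sum = 360000 μs.
Processing at 2 router(s): 2 × 2.4 ms = 4800 μs.
End-to-end = 376000 μs.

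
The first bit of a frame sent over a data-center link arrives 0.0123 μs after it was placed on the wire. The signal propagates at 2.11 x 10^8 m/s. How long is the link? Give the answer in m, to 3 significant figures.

2.60 m

d = s × t_prop = 211000000 × 1.23e-08 = 2.60 m.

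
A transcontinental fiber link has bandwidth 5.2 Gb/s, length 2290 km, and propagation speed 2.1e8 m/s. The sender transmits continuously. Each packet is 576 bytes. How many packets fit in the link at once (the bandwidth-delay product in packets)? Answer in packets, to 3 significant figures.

Propagation delay = 2290000 / 210000000 = 0.0109048 s.
BDP = R × t_prop = 5200000000 × 0.0109048 = 56704800 bits.
In packets of 4608 bits: 12300 packets.

12300 packets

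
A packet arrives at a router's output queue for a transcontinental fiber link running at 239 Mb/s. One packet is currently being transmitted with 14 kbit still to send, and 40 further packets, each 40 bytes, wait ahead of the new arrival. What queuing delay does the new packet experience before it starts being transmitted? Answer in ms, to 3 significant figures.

Each queued packet: L/R = 320/239000000 = 0.00133891 ms.
40 queued → 0.0535565 ms.
Plus remaining 14000 bits of current packet: 0.0585774 ms.
Queuing delay = 0.112 ms.

0.112 ms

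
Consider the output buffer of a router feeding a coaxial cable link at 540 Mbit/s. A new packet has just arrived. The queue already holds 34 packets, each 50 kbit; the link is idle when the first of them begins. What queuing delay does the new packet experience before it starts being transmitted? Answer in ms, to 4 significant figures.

Each queued packet: L/R = 50000/540000000 = 0.0925926 ms.
34 queued → 3.14815 ms.
Queuing delay = 3.148 ms.

3.148 ms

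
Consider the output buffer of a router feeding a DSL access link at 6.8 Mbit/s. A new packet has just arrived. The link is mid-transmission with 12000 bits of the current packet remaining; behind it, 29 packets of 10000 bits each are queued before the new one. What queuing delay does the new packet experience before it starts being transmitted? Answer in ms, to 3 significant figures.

Each queued packet: L/R = 10000/6800000 = 1.47059 ms.
29 queued → 42.6471 ms.
Plus remaining 12000 bits of current packet: 1.76471 ms.
Queuing delay = 44.4 ms.

44.4 ms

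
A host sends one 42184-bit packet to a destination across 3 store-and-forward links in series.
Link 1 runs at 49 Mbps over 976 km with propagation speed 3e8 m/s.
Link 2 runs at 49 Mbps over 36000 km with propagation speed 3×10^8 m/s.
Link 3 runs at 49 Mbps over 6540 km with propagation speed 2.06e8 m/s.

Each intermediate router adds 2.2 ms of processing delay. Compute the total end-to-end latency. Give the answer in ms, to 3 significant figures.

162 ms

Transmission delay per hop = L/R = 42184/49000000 = 0.860898 ms; 3 hops → 2.58269 ms.
Propagation delays (d/s per hop): 3.25333, 120, 31.7476 ms; sum = 155.001 ms.
Processing at 2 router(s): 2 × 2.2 ms = 4.4 ms.
End-to-end = 162 ms.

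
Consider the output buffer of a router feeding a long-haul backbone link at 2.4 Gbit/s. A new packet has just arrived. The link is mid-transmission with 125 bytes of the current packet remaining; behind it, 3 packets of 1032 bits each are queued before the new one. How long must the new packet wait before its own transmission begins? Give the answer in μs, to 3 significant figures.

Each queued packet: L/R = 1032/2400000000 = 0.43 μs.
3 queued → 1.29 μs.
Plus remaining 1000 bits of current packet: 0.416667 μs.
Queuing delay = 1.71 μs.

1.71 μs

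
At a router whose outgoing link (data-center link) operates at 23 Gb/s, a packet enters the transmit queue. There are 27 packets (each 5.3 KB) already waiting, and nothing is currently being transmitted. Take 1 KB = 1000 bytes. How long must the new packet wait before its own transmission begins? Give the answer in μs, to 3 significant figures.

49.8 μs

Each queued packet: L/R = 42400/23000000000 = 1.84348 μs.
27 queued → 49.7739 μs.
Queuing delay = 49.8 μs.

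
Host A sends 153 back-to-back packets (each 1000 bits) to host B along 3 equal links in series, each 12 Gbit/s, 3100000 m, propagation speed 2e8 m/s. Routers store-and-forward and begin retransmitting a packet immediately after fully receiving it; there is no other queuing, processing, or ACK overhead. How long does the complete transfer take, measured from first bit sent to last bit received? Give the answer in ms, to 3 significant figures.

46.5 ms

Per-hop transmission t_tx = L/R = 1000/12000000000 = 8.33333e-05 ms.
Per-hop propagation t_prop = 3100000/200000000 = 15.5 ms.
Pipeline fill: first packet needs 3·t_tx to clear all hops; remaining 152 packets each add one t_tx.
Total = (3+153-1)·t_tx + 3·t_prop = 155·8.33333e-05 + 3·15.5 = 46.5 ms.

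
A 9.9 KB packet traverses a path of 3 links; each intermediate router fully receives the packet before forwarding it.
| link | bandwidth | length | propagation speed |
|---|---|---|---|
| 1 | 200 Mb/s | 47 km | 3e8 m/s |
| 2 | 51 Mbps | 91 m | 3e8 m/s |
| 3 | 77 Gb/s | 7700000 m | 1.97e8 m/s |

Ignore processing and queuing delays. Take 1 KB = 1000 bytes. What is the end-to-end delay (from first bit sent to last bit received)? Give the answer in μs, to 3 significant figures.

L = 79200 bits.
Transmission delays (L/R per hop): 396, 1552.94, 1.02857 μs; sum = 1949.97 μs.
Propagation delays (d/s per hop): 156.667, 0.303333, 39086.3 μs; sum = 39243.3 μs.
End-to-end = 41200 μs.

41200 μs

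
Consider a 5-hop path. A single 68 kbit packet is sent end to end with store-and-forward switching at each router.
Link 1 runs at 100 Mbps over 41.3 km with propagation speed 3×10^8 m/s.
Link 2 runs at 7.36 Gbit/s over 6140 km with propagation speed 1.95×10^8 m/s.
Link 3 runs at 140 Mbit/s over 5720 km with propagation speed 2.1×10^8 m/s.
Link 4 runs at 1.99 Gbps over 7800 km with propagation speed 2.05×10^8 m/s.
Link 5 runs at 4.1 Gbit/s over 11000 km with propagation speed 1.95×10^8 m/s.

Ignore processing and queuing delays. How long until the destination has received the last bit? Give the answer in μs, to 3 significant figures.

L = 68000 bits.
Transmission delays (L/R per hop): 680, 9.23913, 485.714, 34.1709, 16.5854 μs; sum = 1225.71 μs.
Propagation delays (d/s per hop): 137.667, 31487.2, 27238.1, 38048.8, 56410.3 μs; sum = 153322 μs.
End-to-end = 155000 μs.

155000 μs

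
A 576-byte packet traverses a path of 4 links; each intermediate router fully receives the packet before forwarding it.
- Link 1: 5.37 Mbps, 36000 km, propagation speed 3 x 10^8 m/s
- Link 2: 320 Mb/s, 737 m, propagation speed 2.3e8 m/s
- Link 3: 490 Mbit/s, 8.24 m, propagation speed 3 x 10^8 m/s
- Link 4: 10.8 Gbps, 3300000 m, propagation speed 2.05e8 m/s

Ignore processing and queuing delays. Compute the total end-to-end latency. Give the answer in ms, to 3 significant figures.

137 ms

L = 576 × 8 = 4608 bits.
Transmission delays (L/R per hop): 0.858101, 0.0144, 0.00940408, 0.000426667 ms; sum = 0.882331 ms.
Propagation delays (d/s per hop): 120, 0.00320435, 2.74667e-05, 16.0976 ms; sum = 136.101 ms.
End-to-end = 137 ms.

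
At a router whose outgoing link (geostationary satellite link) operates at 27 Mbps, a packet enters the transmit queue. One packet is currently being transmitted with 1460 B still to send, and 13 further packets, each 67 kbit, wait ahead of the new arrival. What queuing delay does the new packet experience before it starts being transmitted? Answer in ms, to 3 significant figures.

32.7 ms

Each queued packet: L/R = 67000/27000000 = 2.48148 ms.
13 queued → 32.2593 ms.
Plus remaining 11680 bits of current packet: 0.432593 ms.
Queuing delay = 32.7 ms.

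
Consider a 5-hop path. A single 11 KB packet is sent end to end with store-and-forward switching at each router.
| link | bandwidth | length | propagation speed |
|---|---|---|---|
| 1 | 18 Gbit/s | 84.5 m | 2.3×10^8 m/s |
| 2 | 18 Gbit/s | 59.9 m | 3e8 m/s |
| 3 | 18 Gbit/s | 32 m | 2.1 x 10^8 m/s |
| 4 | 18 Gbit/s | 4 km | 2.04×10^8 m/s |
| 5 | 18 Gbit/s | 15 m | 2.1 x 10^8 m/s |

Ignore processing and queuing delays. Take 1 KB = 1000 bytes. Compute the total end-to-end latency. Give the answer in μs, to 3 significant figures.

44.8 μs

L = 88000 bits.
Transmission delay per hop = L/R = 88000/18000000000 = 4.88889 μs; 5 hops → 24.4444 μs.
Propagation delays (d/s per hop): 0.367391, 0.199667, 0.152381, 19.6078, 0.0714286 μs; sum = 20.3987 μs.
End-to-end = 44.8 μs.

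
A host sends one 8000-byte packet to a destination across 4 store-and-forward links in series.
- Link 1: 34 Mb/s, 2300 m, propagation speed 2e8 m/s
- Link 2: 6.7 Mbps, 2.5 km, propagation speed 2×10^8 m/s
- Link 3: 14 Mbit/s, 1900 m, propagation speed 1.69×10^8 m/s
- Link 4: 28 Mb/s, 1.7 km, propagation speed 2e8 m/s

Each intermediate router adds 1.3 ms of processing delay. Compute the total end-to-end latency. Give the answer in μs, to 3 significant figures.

L = 8000 × 8 = 64000 bits.
Transmission delays (L/R per hop): 1882.35, 9552.24, 4571.43, 2285.71 μs; sum = 18291.7 μs.
Propagation delays (d/s per hop): 11.5, 12.5, 11.2426, 8.5 μs; sum = 43.7426 μs.
Processing at 3 router(s): 3 × 1.3 ms = 3900 μs.
End-to-end = 22200 μs.

22200 μs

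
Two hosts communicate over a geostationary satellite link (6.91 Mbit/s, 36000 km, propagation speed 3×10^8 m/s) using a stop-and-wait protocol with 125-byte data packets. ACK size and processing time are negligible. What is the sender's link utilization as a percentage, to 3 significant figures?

0.0603 %

t_tx = L/R = 1000/6910000 = 0.000144718 s.
t_prop = 36000000/300000000 = 0.12 s; RTT = 0.24 s.
Cycle = t_tx + RTT = 0.240145 s.
Utilization = t_tx / cycle = 0.000144718/0.240145 = 0.0603 %.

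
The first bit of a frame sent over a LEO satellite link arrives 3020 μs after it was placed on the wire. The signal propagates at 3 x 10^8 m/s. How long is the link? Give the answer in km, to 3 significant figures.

d = s × t_prop = 300000000 × 0.00302 = 906 km.

906 km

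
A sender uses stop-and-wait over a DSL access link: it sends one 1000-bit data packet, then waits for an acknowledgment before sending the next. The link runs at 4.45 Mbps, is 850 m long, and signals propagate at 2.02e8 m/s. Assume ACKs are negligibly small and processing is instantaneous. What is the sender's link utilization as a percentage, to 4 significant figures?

96.39 %

t_tx = L/R = 1000/4450000 = 0.000224719 s.
t_prop = 850/202000000 = 4.20792e-06 s; RTT = 8.41584e-06 s.
Cycle = t_tx + RTT = 0.000233135 s.
Utilization = t_tx / cycle = 0.000224719/0.000233135 = 96.39 %.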